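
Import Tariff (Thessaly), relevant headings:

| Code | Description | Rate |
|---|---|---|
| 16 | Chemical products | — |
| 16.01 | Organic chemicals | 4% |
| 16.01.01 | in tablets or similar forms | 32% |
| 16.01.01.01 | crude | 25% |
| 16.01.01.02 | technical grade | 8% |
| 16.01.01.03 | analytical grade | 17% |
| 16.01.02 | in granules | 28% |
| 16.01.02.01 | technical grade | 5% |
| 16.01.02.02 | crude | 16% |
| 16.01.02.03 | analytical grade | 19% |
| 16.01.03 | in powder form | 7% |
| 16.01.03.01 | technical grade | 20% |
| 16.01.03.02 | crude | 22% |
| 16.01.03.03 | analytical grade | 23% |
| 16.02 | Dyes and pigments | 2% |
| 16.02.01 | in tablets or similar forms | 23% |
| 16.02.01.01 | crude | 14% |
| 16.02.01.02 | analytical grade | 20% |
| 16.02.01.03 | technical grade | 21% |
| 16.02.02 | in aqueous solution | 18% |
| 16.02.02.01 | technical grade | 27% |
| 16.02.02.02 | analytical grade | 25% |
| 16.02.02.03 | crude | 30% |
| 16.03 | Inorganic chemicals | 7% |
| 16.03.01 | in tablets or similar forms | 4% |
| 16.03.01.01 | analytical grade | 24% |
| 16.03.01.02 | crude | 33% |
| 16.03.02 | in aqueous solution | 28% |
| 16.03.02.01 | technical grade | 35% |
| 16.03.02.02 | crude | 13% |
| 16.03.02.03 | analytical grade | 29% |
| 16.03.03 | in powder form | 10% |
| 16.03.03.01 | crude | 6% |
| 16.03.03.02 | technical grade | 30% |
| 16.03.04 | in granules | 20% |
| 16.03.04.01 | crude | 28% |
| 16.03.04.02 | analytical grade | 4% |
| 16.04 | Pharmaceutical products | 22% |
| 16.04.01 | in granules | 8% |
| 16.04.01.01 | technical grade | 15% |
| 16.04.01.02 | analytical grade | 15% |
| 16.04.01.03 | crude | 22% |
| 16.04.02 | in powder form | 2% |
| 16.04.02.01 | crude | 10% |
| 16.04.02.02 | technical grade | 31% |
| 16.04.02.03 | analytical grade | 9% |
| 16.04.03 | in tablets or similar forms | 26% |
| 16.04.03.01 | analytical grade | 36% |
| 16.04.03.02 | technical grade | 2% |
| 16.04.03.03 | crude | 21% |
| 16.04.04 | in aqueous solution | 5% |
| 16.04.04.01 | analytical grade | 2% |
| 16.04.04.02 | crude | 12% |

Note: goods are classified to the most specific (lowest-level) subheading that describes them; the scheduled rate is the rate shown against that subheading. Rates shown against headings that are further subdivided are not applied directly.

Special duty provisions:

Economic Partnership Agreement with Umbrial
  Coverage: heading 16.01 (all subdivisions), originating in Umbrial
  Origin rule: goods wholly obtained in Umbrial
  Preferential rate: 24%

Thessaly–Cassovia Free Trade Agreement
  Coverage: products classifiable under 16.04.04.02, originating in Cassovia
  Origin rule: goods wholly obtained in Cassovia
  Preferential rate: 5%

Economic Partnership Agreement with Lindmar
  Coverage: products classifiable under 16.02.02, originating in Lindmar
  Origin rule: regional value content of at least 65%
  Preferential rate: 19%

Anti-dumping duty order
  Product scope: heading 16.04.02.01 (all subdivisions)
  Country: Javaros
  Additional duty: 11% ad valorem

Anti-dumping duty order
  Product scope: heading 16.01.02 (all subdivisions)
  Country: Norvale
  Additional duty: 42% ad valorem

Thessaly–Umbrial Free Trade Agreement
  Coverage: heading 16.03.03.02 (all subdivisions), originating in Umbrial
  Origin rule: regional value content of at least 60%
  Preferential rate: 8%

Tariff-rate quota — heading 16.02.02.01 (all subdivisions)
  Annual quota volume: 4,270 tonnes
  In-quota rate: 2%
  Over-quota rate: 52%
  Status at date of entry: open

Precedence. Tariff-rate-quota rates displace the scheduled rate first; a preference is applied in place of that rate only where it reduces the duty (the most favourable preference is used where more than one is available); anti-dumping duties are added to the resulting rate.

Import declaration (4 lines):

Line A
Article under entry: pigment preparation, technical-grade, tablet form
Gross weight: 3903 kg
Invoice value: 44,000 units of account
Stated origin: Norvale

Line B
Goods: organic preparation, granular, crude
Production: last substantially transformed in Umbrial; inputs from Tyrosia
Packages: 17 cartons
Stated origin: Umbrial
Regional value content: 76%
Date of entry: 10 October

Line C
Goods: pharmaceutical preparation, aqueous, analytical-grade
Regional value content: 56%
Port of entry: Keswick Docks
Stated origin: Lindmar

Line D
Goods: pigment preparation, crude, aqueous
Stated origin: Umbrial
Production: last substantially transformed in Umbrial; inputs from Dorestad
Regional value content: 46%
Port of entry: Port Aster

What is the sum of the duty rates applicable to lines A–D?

69%

Line A: pigment → 16.02; tablet form → 16.02.01; technical-grade → 16.02.01.03. Scheduled 21%. No special measure applies. → 21%.
Line B: organic → 16.01; granular → 16.01.02; crude → 16.01.02.02. Scheduled 16%. Umbrial agreement on 16.01: not wholly obtained; Umbrial agreement on 16.03.03.02: 16.01.02.02 not covered. → 16%.
Line C: pharmaceutical → 16.04; aqueous → 16.04.04; analytical-grade → 16.04.04.01. Scheduled 2%. Lindmar agreement on 16.02.02: 16.04.04.01 not covered. → 2%.
Line D: pigment → 16.02; aqueous → 16.02.02; crude → 16.02.02.03. Scheduled 30%. Umbrial agreement on 16.01: 16.02.02.03 not covered; Umbrial agreement on 16.03.03.02: 16.02.02.03 not covered. → 30%.
Sum: 21% + 16% + 2% + 30% = 69%.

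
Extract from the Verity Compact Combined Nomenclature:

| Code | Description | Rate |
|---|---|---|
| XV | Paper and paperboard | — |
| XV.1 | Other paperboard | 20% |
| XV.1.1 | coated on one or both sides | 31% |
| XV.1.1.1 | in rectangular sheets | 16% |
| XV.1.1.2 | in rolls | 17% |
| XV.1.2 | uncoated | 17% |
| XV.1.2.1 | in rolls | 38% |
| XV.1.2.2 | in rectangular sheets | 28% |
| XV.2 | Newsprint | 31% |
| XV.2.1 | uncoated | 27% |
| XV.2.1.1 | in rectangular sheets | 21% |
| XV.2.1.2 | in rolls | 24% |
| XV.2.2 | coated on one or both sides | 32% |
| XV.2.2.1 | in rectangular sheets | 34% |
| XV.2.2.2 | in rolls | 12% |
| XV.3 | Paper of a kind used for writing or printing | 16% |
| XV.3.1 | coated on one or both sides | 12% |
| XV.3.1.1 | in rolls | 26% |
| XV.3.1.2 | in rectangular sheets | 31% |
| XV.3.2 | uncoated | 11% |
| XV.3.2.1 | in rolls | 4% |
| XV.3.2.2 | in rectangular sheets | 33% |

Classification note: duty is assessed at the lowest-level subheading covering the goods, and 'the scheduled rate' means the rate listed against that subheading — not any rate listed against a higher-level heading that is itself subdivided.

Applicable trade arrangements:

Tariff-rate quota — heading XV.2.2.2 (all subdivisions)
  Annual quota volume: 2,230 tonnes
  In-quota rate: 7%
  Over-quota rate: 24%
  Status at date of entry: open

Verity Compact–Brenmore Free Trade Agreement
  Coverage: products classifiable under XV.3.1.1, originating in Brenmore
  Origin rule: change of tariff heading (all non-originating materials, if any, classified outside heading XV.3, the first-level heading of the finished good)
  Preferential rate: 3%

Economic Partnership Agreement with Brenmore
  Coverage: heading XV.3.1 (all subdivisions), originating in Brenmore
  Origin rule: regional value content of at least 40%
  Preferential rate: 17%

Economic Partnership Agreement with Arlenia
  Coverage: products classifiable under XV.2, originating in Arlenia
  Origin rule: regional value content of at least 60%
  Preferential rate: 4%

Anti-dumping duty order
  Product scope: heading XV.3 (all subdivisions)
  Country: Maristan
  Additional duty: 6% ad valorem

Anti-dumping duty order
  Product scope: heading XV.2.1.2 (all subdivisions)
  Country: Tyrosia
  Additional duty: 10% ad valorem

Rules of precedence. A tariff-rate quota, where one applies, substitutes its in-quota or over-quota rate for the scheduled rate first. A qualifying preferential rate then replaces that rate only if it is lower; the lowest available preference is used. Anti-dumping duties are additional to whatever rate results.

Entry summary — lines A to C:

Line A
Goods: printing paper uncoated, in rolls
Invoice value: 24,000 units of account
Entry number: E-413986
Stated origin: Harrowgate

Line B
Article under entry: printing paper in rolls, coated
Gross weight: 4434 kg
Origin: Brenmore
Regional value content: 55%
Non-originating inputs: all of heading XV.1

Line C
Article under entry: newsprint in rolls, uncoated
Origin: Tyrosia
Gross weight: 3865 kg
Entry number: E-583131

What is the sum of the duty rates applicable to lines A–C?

Line A: printing paper → XV.3; uncoated → XV.3.2; in rolls → XV.3.2.1. Scheduled 4%. No special measure applies. → 4%.
Line B: printing paper → XV.3; coated → XV.3.1; in rolls → XV.3.1.1. Scheduled 26%. Brenmore agreement on XV.3.1.1: CTH met → 3% available; Brenmore agreement on XV.3.1: RVC ≥ 40% → 17% available; preferential 3%. → 3%.
Line C: newsprint → XV.2; uncoated → XV.2.1; in rolls → XV.2.1.2. Scheduled 24%. anti-dumping (Tyrosia, XV.2.1.2): +10%; total 24% + 10% = 34%. → 34%.
Sum: 4% + 3% + 34% = 41%.

41%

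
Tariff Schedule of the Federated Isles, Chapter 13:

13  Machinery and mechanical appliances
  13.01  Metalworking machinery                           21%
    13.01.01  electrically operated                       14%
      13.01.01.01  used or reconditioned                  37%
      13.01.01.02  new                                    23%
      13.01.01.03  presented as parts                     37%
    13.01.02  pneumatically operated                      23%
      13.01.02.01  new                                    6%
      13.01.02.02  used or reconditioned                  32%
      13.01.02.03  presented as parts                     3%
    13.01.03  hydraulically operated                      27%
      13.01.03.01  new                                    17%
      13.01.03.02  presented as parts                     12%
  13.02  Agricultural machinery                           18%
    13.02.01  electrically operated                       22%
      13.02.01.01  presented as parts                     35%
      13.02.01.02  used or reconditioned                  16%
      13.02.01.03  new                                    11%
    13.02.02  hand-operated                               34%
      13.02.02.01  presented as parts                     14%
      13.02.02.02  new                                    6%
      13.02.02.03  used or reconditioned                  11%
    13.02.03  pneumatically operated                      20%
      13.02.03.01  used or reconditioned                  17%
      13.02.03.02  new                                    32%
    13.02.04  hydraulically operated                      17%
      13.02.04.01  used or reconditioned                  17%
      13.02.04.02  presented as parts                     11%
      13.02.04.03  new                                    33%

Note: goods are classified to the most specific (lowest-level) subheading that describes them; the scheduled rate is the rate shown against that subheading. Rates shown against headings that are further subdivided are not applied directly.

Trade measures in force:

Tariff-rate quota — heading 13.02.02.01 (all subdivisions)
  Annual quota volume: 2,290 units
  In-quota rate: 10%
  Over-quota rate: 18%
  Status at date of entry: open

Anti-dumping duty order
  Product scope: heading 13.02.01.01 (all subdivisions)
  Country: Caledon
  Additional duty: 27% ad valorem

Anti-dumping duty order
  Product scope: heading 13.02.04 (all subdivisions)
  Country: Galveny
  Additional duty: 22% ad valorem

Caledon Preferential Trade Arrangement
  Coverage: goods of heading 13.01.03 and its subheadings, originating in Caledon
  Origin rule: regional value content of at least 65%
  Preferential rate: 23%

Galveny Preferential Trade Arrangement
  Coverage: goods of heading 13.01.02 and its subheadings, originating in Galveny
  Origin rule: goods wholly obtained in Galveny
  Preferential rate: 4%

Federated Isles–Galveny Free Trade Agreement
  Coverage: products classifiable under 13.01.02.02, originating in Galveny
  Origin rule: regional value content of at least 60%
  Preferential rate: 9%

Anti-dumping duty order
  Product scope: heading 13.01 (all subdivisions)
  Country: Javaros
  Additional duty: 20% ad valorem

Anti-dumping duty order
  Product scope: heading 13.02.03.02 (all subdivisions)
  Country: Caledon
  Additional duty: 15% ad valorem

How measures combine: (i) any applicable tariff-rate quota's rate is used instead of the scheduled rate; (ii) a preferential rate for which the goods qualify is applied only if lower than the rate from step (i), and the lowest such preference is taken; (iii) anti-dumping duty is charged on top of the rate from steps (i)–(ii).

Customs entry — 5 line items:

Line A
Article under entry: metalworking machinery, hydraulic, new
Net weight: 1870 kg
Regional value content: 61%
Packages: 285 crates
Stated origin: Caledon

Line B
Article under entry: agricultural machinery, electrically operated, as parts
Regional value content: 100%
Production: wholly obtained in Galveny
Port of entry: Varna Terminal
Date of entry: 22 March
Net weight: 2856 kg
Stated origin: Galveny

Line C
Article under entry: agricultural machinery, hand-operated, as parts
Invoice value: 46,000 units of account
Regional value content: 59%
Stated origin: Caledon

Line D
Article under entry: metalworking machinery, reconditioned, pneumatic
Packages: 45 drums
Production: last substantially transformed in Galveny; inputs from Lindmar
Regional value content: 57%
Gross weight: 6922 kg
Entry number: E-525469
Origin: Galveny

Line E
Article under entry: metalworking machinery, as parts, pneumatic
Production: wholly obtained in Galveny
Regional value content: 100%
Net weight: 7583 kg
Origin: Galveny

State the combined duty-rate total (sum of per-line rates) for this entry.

Line A: metalworking → 13.01; hydraulic → 13.01.03; new → 13.01.03.01. Scheduled 17%. Caledon agreement on 13.01.03: RVC < 65%. → 17%.
Line B: agricultural → 13.02; electrically operated → 13.02.01; as parts → 13.02.01.01. Scheduled 35%. Galveny agreement on 13.01.02: 13.02.01.01 not covered; Galveny agreement on 13.01.02.02: 13.02.01.01 not covered. → 35%.
Line C: agricultural → 13.02; hand-operated → 13.02.02; as parts → 13.02.02.01. Scheduled 14%. quota on 13.02.02.01 open → in-quota 10%; Caledon agreement on 13.01.03: 13.02.02.01 not covered. → 10%.
Line D: metalworking → 13.01; pneumatic → 13.01.02; reconditioned → 13.01.02.02. Scheduled 32%. Galveny agreement on 13.01.02: not wholly obtained; Galveny agreement on 13.01.02.02: RVC < 60%. → 32%.
Line E: metalworking → 13.01; pneumatic → 13.01.02; as parts → 13.01.02.03. Scheduled 3%. Galveny agreement on 13.01.02: wholly obtained → 4% available; Galveny agreement on 13.01.02.02: 13.01.02.03 not covered; preference 4% not lower than 3% → no reduction. → 3%.
Sum: 17% + 35% + 10% + 32% + 3% = 97%.

97%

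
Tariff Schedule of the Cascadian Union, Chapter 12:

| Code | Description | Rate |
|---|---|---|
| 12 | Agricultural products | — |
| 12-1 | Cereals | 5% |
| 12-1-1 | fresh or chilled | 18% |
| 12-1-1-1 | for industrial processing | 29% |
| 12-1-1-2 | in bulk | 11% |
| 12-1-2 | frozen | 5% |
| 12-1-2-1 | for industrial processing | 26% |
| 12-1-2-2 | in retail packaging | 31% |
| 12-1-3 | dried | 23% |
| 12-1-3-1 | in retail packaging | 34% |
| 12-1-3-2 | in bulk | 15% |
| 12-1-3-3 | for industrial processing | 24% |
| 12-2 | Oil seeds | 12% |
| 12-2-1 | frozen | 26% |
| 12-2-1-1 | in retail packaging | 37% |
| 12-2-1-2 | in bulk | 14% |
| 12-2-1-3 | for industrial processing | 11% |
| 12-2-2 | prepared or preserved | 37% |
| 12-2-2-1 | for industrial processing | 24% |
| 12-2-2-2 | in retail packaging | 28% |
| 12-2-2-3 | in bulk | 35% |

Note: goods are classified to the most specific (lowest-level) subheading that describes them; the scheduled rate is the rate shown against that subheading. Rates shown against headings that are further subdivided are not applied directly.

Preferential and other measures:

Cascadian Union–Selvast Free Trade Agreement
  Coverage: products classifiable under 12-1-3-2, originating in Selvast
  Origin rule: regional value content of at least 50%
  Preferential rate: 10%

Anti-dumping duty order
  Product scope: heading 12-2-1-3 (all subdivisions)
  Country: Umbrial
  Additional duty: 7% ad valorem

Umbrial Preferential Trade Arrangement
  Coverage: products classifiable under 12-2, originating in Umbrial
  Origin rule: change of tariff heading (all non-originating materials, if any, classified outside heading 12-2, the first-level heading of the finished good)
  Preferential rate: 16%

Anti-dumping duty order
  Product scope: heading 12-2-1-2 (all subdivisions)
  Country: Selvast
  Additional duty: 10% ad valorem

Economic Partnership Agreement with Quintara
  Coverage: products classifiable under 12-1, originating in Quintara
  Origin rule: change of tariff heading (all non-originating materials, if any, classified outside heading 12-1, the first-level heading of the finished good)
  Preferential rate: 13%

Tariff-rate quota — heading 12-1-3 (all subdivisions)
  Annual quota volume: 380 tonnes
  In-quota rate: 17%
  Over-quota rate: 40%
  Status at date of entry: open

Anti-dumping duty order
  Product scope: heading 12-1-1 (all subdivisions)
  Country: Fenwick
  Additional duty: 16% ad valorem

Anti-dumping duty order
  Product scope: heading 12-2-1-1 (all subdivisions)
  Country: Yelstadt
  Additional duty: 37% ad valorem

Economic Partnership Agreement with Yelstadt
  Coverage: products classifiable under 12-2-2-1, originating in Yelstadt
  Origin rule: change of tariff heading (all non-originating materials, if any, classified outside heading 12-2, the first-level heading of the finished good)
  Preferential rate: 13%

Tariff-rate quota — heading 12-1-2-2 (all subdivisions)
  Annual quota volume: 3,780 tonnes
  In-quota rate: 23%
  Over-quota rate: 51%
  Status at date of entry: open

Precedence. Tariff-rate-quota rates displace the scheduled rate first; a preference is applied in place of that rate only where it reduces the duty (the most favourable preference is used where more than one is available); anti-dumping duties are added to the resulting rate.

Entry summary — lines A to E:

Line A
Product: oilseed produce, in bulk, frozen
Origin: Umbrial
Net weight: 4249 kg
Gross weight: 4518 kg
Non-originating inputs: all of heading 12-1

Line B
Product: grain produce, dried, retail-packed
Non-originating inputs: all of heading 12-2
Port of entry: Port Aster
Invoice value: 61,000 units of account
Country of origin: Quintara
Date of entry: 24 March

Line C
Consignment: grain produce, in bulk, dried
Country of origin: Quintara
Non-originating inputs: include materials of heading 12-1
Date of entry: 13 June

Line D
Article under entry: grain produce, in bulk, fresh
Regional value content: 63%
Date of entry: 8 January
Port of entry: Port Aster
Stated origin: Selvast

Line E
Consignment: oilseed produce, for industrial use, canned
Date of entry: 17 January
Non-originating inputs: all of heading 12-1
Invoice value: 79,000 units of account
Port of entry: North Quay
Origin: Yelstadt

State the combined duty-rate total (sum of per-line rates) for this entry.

68%

Line A: oilseed → 12-2; frozen → 12-2-1; in bulk → 12-2-1-2. Scheduled 14%. Umbrial agreement on 12-2: CTH met → 16% available; preference 16% not lower than 14% → no reduction. → 14%.
Line B: grain → 12-1; dried → 12-1-3; retail-packed → 12-1-3-1. Scheduled 34%. quota on 12-1-3 open → in-quota 17%; Quintara agreement on 12-1: CTH met → 13% available; preferential 13%. → 13%.
Line C: grain → 12-1; dried → 12-1-3; in bulk → 12-1-3-2. Scheduled 15%. quota on 12-1-3 open → in-quota 17%; Quintara agreement on 12-1: CTH not met. → 17%.
Line D: grain → 12-1; fresh → 12-1-1; in bulk → 12-1-1-2. Scheduled 11%. Selvast agreement on 12-1-3-2: 12-1-1-2 not covered. → 11%.
Line E: oilseed → 12-2; canned → 12-2-2; for industrial use → 12-2-2-1. Scheduled 24%. Yelstadt agreement on 12-2-2-1: CTH met → 13% available; preferential 13%. → 13%.
Sum: 14% + 13% + 17% + 11% + 13% = 68%.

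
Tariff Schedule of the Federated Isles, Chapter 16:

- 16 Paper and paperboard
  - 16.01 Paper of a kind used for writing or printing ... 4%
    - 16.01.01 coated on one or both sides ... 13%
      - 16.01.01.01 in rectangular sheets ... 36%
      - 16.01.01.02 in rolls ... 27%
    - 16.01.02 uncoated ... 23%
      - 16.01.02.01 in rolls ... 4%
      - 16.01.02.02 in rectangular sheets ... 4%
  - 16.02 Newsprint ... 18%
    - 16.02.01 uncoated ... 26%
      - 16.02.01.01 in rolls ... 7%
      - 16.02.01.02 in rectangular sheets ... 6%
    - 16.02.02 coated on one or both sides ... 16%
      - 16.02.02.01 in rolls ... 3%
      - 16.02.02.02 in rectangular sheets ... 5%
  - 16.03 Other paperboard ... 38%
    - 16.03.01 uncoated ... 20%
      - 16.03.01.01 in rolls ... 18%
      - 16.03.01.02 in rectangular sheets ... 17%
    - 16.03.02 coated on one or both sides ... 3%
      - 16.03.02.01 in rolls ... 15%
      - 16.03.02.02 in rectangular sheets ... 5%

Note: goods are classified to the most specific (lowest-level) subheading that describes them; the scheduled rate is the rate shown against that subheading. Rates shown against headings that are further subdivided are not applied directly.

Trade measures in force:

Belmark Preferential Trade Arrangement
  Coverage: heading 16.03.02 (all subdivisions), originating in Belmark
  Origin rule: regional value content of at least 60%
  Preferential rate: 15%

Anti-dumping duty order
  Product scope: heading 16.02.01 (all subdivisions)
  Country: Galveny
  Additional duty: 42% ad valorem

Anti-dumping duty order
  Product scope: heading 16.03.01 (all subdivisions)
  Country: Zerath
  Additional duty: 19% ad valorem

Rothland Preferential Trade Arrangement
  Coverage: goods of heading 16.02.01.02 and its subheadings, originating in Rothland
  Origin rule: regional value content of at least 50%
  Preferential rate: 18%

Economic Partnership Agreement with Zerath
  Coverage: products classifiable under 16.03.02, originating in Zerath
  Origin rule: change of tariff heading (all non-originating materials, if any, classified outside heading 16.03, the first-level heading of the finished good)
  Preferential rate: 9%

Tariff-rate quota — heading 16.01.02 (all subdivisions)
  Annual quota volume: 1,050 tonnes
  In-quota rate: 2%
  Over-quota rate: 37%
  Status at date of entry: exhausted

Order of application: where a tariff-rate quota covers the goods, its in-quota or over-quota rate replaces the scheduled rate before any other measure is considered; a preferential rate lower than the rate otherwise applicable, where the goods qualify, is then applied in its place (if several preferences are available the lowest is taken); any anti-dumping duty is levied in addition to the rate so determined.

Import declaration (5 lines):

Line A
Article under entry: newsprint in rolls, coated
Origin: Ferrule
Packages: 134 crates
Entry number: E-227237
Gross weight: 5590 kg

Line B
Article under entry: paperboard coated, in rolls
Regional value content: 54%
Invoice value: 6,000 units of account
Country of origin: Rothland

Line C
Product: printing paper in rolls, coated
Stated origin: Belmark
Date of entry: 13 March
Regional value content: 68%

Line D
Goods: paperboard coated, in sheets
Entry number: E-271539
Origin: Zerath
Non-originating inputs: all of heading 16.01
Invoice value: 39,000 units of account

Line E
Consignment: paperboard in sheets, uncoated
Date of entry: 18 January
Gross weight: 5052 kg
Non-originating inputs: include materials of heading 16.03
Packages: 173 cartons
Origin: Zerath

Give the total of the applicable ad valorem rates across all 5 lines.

Line A: newsprint → 16.02; coated → 16.02.02; in rolls → 16.02.02.01. Scheduled 3%. No special measure applies. → 3%.
Line B: paperboard → 16.03; coated → 16.03.02; in rolls → 16.03.02.01. Scheduled 15%. Rothland agreement on 16.02.01.02: 16.03.02.01 not covered. → 15%.
Line C: printing paper → 16.01; coated → 16.01.01; in rolls → 16.01.01.02. Scheduled 27%. Belmark agreement on 16.03.02: 16.01.01.02 not covered. → 27%.
Line D: paperboard → 16.03; coated → 16.03.02; in sheets → 16.03.02.02. Scheduled 5%. Zerath agreement on 16.03.02: CTH met → 9% available; preference 9% not lower than 5% → no reduction. → 5%.
Line E: paperboard → 16.03; uncoated → 16.03.01; in sheets → 16.03.01.02. Scheduled 17%. Zerath agreement on 16.03.02: 16.03.01.02 not covered; anti-dumping (Zerath, 16.03.01): +19%; total 17% + 19% = 36%. → 36%.
Sum: 3% + 15% + 27% + 5% + 36% = 86%.

86%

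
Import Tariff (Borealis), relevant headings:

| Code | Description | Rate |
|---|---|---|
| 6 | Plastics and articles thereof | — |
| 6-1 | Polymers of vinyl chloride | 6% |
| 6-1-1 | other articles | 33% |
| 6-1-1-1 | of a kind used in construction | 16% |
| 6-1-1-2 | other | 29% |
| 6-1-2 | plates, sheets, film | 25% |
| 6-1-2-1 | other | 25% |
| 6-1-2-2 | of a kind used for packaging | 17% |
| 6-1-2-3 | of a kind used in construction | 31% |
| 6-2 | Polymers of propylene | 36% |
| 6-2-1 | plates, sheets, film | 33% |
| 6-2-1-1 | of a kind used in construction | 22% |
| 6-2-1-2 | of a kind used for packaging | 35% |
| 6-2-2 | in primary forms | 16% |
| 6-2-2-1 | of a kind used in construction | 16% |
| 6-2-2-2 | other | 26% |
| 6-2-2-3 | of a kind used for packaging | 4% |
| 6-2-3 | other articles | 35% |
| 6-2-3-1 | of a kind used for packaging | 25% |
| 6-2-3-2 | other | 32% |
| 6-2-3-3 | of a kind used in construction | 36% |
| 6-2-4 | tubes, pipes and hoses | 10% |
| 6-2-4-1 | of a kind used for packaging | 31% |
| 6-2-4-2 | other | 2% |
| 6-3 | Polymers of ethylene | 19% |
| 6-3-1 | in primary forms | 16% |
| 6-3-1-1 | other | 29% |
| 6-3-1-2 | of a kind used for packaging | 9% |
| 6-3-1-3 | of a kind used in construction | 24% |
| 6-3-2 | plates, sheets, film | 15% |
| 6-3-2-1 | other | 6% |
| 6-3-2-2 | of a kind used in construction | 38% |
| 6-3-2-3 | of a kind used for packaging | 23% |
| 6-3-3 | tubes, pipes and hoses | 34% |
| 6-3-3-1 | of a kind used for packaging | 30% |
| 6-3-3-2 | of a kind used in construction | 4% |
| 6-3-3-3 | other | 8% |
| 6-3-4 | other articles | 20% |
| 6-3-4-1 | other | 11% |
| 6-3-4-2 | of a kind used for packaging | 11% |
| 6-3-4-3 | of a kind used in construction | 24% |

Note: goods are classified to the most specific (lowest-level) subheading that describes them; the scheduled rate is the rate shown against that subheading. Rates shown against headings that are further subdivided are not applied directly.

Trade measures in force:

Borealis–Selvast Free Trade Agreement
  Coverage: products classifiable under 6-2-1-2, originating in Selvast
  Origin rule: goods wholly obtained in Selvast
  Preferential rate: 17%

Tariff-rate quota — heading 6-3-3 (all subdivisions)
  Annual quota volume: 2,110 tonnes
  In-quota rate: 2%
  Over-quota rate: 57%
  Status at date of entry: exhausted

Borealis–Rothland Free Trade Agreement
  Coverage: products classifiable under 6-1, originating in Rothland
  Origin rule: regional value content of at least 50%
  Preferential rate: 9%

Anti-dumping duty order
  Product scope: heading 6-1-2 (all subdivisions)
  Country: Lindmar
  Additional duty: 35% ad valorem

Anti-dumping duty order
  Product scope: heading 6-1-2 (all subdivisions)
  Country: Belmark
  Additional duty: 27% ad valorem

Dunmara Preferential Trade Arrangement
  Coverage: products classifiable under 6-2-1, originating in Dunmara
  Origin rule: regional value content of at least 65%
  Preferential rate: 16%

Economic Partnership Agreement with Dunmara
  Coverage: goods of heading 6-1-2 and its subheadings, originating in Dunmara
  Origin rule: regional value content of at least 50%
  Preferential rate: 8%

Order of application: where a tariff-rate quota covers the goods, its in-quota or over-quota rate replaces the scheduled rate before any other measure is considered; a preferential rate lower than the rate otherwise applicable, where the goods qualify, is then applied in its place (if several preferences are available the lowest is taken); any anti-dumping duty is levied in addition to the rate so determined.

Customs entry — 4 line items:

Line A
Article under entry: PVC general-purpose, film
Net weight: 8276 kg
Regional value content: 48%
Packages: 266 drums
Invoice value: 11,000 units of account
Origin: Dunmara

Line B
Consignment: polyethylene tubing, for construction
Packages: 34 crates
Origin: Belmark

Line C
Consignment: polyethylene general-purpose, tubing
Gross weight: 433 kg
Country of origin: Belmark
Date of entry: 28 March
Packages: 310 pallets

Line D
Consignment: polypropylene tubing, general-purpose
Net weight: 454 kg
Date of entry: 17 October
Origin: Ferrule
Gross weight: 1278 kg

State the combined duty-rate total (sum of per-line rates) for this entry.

Line A: PVC → 6-1; film → 6-1-2; general-purpose → 6-1-2-1. Scheduled 25%. Dunmara agreement on 6-2-1: 6-1-2-1 not covered; Dunmara agreement on 6-1-2: RVC < 50%. → 25%.
Line B: polyethylene → 6-3; tubing → 6-3-3; for construction → 6-3-3-2. Scheduled 4%. quota on 6-3-3 exhausted → over-quota 57%. → 57%.
Line C: polyethylene → 6-3; tubing → 6-3-3; general-purpose → 6-3-3-3. Scheduled 8%. quota on 6-3-3 exhausted → over-quota 57%. → 57%.
Line D: polypropylene → 6-2; tubing → 6-2-4; general-purpose → 6-2-4-2. Scheduled 2%. No special measure applies. → 2%.
Sum: 25% + 57% + 57% + 2% = 141%.

141%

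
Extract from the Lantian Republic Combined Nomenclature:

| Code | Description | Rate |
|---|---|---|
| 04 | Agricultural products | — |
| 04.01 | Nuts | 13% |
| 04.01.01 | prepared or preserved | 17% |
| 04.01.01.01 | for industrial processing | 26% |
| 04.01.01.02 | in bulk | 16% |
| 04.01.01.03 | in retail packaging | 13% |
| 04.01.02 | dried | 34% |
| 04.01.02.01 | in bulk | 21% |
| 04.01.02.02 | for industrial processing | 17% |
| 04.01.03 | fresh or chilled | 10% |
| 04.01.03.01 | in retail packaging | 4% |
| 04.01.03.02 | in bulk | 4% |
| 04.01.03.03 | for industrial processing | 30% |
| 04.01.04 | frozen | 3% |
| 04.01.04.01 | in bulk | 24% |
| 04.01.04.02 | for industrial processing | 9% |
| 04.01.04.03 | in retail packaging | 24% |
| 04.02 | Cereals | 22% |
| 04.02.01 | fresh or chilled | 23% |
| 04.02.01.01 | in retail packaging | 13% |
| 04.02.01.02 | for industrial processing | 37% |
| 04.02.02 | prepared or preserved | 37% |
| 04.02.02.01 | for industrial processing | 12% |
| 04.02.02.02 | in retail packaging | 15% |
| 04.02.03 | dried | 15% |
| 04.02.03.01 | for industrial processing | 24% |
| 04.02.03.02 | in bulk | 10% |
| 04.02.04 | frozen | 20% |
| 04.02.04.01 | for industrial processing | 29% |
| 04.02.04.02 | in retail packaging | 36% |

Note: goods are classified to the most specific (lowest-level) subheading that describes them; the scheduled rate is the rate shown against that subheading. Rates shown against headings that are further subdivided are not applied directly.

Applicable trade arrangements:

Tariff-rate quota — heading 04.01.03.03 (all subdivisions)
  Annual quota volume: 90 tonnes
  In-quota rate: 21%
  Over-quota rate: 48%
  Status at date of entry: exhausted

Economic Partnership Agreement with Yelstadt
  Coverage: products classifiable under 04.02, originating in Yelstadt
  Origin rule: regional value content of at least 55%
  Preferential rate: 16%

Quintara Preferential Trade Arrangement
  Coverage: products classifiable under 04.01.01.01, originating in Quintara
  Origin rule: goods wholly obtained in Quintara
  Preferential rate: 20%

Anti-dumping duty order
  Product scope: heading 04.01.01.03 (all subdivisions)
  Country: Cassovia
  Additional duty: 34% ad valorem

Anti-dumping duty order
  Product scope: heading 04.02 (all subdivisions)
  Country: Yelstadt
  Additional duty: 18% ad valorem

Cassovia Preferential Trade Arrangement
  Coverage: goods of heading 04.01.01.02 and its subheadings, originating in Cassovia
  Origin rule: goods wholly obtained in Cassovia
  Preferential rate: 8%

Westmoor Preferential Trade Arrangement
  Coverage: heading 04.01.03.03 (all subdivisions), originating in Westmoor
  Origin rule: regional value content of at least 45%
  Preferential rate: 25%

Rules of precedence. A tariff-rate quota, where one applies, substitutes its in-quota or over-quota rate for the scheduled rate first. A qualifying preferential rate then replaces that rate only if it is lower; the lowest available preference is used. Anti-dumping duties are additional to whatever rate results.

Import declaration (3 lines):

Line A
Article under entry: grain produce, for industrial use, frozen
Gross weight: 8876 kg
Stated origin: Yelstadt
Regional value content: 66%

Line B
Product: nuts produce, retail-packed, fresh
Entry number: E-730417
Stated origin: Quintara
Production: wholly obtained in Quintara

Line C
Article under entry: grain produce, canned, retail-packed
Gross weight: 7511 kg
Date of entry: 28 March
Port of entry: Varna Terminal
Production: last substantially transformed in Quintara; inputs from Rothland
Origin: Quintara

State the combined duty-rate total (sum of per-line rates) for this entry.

Line A: grain → 04.02; frozen → 04.02.04; for industrial use → 04.02.04.01. Scheduled 29%. Yelstadt agreement on 04.02: RVC ≥ 55% → 16% available; preferential 16%; anti-dumping (Yelstadt, 04.02): +18%; total 16% + 18% = 34%. → 34%.
Line B: nuts → 04.01; fresh → 04.01.03; retail-packed → 04.01.03.01. Scheduled 4%. Quintara agreement on 04.01.01.01: 04.01.03.01 not covered. → 4%.
Line C: grain → 04.02; canned → 04.02.02; retail-packed → 04.02.02.02. Scheduled 15%. Quintara agreement on 04.01.01.01: 04.02.02.02 not covered. → 15%.
Sum: 34% + 4% + 15% = 53%.

53%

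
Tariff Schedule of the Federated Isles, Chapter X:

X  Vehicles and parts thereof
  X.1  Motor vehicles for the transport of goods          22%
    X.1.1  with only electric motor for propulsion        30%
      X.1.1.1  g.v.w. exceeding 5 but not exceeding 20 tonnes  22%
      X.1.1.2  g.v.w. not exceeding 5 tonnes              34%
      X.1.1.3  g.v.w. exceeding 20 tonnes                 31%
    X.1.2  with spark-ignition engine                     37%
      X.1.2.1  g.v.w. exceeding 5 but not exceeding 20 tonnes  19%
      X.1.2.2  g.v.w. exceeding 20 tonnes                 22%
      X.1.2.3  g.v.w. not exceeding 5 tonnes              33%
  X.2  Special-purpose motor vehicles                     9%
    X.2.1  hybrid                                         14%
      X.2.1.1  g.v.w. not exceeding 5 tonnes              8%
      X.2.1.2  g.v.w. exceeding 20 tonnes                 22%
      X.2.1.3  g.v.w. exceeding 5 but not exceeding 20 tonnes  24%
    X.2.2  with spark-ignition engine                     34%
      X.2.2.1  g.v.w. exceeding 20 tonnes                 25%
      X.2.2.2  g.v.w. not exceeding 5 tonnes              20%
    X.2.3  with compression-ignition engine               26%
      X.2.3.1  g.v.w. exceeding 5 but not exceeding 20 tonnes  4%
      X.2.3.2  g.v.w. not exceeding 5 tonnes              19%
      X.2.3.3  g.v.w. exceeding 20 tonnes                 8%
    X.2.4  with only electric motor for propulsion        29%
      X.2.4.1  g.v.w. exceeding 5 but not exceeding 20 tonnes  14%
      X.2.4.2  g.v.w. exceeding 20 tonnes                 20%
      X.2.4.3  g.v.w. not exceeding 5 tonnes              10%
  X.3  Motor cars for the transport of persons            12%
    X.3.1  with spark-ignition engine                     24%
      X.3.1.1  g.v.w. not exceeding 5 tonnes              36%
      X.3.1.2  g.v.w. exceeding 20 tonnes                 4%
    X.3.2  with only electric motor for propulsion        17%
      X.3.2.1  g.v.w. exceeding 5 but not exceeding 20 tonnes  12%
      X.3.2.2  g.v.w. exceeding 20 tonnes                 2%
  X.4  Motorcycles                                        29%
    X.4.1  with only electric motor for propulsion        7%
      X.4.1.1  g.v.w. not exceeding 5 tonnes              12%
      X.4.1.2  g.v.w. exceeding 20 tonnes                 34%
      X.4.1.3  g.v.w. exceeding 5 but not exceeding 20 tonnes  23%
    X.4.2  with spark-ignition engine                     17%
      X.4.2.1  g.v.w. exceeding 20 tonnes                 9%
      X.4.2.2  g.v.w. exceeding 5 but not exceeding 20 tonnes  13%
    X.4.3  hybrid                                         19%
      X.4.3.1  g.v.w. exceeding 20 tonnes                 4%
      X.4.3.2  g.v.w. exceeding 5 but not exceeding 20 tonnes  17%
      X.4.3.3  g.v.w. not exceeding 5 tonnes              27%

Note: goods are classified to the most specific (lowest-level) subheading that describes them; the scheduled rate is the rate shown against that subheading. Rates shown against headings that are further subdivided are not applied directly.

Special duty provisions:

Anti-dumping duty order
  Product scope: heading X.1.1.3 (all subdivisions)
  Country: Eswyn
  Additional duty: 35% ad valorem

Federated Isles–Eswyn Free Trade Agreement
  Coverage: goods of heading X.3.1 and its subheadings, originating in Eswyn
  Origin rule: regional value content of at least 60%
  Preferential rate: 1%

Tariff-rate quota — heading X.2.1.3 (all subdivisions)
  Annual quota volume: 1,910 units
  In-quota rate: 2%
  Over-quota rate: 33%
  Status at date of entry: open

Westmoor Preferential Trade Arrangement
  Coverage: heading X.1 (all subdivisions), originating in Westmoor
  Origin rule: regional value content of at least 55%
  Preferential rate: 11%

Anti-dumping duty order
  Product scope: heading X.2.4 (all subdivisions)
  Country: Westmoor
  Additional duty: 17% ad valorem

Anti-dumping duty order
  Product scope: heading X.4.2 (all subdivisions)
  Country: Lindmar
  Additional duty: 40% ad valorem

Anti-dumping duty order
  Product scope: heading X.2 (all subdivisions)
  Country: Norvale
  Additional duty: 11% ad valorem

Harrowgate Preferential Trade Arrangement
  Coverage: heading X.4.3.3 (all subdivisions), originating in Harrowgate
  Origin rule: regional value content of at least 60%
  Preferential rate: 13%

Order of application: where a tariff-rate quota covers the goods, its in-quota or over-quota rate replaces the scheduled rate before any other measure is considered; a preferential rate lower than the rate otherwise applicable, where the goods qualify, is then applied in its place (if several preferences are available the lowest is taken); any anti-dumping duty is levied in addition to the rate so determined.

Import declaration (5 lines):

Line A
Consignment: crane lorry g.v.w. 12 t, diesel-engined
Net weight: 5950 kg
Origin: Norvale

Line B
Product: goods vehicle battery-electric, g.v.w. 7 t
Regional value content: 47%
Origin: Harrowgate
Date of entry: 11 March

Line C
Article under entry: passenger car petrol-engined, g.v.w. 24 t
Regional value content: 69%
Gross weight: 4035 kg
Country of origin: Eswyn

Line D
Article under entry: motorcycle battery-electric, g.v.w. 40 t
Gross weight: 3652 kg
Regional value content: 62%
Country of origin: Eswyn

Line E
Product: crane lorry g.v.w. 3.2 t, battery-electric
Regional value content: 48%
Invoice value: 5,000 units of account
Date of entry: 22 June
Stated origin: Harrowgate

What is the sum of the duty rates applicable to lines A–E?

82%

Line A: crane lorry → X.2; diesel-engined → X.2.3; g.v.w. 12 t → X.2.3.1. Scheduled 4%. anti-dumping (Norvale, X.2): +11%; total 4% + 11% = 15%. → 15%.
Line B: goods vehicle → X.1; battery-electric → X.1.1; g.v.w. 7 t → X.1.1.1. Scheduled 22%. Harrowgate agreement on X.4.3.3: X.1.1.1 not covered. → 22%.
Line C: passenger car → X.3; petrol-engined → X.3.1; g.v.w. 24 t → X.3.1.2. Scheduled 4%. Eswyn agreement on X.3.1: RVC ≥ 60% → 1% available; preferential 1%. → 1%.
Line D: motorcycle → X.4; battery-electric → X.4.1; g.v.w. 40 t → X.4.1.2. Scheduled 34%. Eswyn agreement on X.3.1: X.4.1.2 not covered. → 34%.
Line E: crane lorry → X.2; battery-electric → X.2.4; g.v.w. 3.2 t → X.2.4.3. Scheduled 10%. Harrowgate agreement on X.4.3.3: X.2.4.3 not covered. → 10%.
Sum: 15% + 22% + 1% + 34% + 10% = 82%.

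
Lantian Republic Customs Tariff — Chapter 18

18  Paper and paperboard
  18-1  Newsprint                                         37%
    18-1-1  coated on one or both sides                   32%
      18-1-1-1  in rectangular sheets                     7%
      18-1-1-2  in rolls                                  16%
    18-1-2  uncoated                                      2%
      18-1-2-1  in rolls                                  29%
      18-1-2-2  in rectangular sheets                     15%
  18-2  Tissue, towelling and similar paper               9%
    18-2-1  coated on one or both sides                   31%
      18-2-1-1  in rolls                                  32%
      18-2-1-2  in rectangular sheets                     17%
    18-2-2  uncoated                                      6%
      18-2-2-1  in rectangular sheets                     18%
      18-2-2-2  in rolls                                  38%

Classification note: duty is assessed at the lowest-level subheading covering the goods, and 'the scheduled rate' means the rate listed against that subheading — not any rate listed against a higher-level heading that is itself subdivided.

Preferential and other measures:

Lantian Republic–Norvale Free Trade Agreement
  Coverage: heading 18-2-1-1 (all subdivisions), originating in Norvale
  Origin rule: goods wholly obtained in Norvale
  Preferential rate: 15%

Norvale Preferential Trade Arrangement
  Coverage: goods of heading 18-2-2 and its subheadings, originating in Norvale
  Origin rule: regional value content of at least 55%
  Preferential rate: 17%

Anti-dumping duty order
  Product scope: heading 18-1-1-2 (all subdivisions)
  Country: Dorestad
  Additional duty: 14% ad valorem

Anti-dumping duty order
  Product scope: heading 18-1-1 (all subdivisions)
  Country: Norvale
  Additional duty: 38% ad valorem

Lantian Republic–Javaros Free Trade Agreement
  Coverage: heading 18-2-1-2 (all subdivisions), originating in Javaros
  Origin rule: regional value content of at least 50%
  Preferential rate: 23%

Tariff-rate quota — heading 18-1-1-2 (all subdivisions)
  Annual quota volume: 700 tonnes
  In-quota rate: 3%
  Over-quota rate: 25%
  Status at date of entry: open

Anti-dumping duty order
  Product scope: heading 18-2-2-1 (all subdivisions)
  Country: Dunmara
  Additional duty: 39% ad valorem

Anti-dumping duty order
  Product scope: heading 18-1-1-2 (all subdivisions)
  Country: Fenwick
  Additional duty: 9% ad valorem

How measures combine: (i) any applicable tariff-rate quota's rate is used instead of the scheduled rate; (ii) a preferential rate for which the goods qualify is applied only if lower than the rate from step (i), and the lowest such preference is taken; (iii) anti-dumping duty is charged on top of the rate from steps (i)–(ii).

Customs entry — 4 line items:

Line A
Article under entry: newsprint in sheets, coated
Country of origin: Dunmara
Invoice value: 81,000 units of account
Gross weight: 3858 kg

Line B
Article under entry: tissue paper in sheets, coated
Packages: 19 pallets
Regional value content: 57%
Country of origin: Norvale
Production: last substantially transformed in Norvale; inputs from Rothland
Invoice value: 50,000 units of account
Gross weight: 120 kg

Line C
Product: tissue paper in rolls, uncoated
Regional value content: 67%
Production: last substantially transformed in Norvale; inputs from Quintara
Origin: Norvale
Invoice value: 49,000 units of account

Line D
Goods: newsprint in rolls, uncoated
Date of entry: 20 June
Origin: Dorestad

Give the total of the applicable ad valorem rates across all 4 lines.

Line A: newsprint → 18-1; coated → 18-1-1; in sheets → 18-1-1-1. Scheduled 7%. No special measure applies. → 7%.
Line B: tissue paper → 18-2; coated → 18-2-1; in sheets → 18-2-1-2. Scheduled 17%. Norvale agreement on 18-2-1-1: 18-2-1-2 not covered; Norvale agreement on 18-2-2: 18-2-1-2 not covered. → 17%.
Line C: tissue paper → 18-2; uncoated → 18-2-2; in rolls → 18-2-2-2. Scheduled 38%. Norvale agreement on 18-2-1-1: 18-2-2-2 not covered; Norvale agreement on 18-2-2: RVC ≥ 55% → 17% available; preferential 17%. → 17%.
Line D: newsprint → 18-1; uncoated → 18-1-2; in rolls → 18-1-2-1. Scheduled 29%. No special measure applies. → 29%.
Sum: 7% + 17% + 17% + 29% = 70%.

70%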